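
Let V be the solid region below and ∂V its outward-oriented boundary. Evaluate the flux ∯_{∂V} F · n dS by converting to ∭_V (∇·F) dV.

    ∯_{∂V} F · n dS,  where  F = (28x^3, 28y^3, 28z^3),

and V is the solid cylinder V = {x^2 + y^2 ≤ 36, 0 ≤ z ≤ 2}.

By the divergence theorem,

    ∯_{∂V} F · n dS = ∭_V (∇ · F) dV.

Compute the divergence:
    ∇ · F = ∂F_x/∂x + ∂F_y/∂y + ∂F_z/∂z = 84x^2 + 84y^2 + 84z^2.

In cylindrical coordinates, x = r cos(θ), y = r sin(θ), z = z, dV = r dr dθ dz, with 0 ≤ r ≤ 6, 0 ≤ θ ≤ 2π, 0 ≤ z ≤ 2.

The integrand, after substitution and multiplying by the volume element, becomes (84r^2 + 84z^2) · r, so

    ∭_V (∇·F) dV = ∫_0^{2π} ∫_0^{6} ∫_0^{2} (84r^2 + 84z^2) · r dz dr dθ.

Inner (z from 0 to 2): 168r^3 + 224r.
Middle (r from 0 to 6): 58464.
Outer (θ from 0 to 2π): 116928π.

Therefore ∯_{∂V} F · n dS = 116928π.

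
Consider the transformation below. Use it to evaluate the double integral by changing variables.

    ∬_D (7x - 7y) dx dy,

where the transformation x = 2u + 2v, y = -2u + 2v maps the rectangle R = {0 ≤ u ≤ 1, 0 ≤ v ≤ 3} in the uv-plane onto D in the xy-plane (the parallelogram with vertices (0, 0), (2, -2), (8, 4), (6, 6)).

Compute the Jacobian determinant of (x, y) with respect to (u, v):

    ∂(x,y)/∂(u,v) = | 2  2 | = (2)(2) - (2)(-2) = 8.
                   | -2  2 |

Its absolute value is |J| = 8 (the area scaling factor).

Substituting x = 2u + 2v, y = -2u + 2v into the integrand,

    7x - 7y → 28u,

so the integral becomes

    ∬_R (28u) · |J| du dv = ∫_0^1 ∫_0^3 (224u) dv du.

Inner (v): 672u.
Outer (u): 336.

Therefore ∬_D (7x - 7y) dx dy = 336.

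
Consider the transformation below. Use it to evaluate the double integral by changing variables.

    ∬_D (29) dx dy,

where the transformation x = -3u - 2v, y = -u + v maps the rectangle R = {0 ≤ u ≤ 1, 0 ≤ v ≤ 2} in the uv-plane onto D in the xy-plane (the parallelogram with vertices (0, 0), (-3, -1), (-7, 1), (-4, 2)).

Compute the Jacobian determinant of (x, y) with respect to (u, v):

    ∂(x,y)/∂(u,v) = | -3  -2 | = (-3)(1) - (-2)(-1) = -5.
                   | -1  1 |

Its absolute value is |J| = 5 (the area scaling factor).

Substituting x = -3u - 2v, y = -u + v into the integrand,

    29 → 29,

so the integral becomes

    ∬_R (29) · |J| du dv = ∫_0^1 ∫_0^2 (145) dv du.

Inner (v): 290.
Outer (u): 290.

Therefore ∬_D (29) dx dy = 290.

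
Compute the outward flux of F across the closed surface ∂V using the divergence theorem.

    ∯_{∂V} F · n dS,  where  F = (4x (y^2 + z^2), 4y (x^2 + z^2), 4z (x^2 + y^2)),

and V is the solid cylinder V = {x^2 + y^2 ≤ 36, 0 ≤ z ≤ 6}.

By the divergence theorem,

    ∯_{∂V} F · n dS = ∭_V (∇ · F) dV.

Compute the divergence:
    ∇ · F = ∂F_x/∂x + ∂F_y/∂y + ∂F_z/∂z = 4y^2 + 4z^2 + 4x^2 + 4z^2 + 4x^2 + 4y^2 = 8x^2 + 8y^2 + 8z^2.

In cylindrical coordinates, x = r cos(θ), y = r sin(θ), z = z, dV = r dr dθ dz, with 0 ≤ r ≤ 6, 0 ≤ θ ≤ 2π, 0 ≤ z ≤ 6.

The integrand, after substitution and multiplying by the volume element, becomes (8r^2 + 8z^2) · r, so

    ∭_V (∇·F) dV = ∫_0^{2π} ∫_0^{6} ∫_0^{6} (8r^2 + 8z^2) · r dz dr dθ.

Inner (z from 0 to 6): 48r (r^2 + 12).
Middle (r from 0 to 6): 25920.
Outer (θ from 0 to 2π): 51840π.

Therefore ∯_{∂V} F · n dS = 51840π.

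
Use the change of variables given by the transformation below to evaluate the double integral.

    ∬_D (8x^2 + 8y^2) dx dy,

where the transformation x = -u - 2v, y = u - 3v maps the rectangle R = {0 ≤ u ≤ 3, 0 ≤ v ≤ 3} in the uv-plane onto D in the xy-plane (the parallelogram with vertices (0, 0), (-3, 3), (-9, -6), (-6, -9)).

Compute the Jacobian determinant of (x, y) with respect to (u, v):

    ∂(x,y)/∂(u,v) = | -1  -2 | = (-1)(-3) - (-2)(1) = 5.
                   | 1  -3 |

Its absolute value is |J| = 5 (the area scaling factor).

Substituting x = -u - 2v, y = u - 3v into the integrand,

    8x^2 + 8y^2 → 16u^2 - 16u v + 104v^2,

so the integral becomes

    ∬_R (16u^2 - 16u v + 104v^2) · |J| du dv = ∫_0^3 ∫_0^3 (80u^2 - 80u v + 520v^2) dv du.

Inner (v): 240u^2 - 360u + 4680.
Outer (u): 14580.

Therefore ∬_D (8x^2 + 8y^2) dx dy = 14580.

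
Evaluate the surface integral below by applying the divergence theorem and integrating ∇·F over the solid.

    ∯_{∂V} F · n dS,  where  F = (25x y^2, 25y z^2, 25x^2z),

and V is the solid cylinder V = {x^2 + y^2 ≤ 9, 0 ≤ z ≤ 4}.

By the divergence theorem,

    ∯_{∂V} F · n dS = ∭_V (∇ · F) dV.

Compute the divergence:
    ∇ · F = ∂F_x/∂x + ∂F_y/∂y + ∂F_z/∂z = 25y^2 + 25z^2 + 25x^2 = 25x^2 + 25y^2 + 25z^2.

In cylindrical coordinates, x = r cos(θ), y = r sin(θ), z = z, dV = r dr dθ dz, with 0 ≤ r ≤ 3, 0 ≤ θ ≤ 2π, 0 ≤ z ≤ 4.

The integrand, after substitution and multiplying by the volume element, becomes (25r^2 + 25z^2) · r, so

    ∭_V (∇·F) dV = ∫_0^{2π} ∫_0^{3} ∫_0^{4} (25r^2 + 25z^2) · r dz dr dθ.

Inner (z from 0 to 4): 100r (r^2 + 16/3).
Middle (r from 0 to 3): 4425.
Outer (θ from 0 to 2π): 8850π.

Therefore ∯_{∂V} F · n dS = 8850π.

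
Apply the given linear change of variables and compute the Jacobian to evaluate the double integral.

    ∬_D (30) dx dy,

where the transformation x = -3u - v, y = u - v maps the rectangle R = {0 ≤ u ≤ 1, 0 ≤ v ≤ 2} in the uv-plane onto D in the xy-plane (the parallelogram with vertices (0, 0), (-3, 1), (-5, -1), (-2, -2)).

Compute the Jacobian determinant of (x, y) with respect to (u, v):

    ∂(x,y)/∂(u,v) = | -3  -1 | = (-3)(-1) - (-1)(1) = 4.
                   | 1  -1 |

Its absolute value is |J| = 4 (the area scaling factor).

Substituting x = -3u - v, y = u - v into the integrand,

    30 → 30,

so the integral becomes

    ∬_R (30) · |J| du dv = ∫_0^1 ∫_0^2 (120) dv du.

Inner (v): 240.
Outer (u): 240.

Therefore ∬_D (30) dx dy = 240.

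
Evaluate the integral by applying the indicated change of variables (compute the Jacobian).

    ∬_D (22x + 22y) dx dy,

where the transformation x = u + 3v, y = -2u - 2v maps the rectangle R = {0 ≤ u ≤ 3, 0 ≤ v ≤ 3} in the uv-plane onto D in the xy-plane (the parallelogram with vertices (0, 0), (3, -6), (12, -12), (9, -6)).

Compute the Jacobian determinant of (x, y) with respect to (u, v):

    ∂(x,y)/∂(u,v) = | 1  3 | = (1)(-2) - (3)(-2) = 4.
                   | -2  -2 |

Its absolute value is |J| = 4 (the area scaling factor).

Substituting x = u + 3v, y = -2u - 2v into the integrand,

    22x + 22y → -22u + 22v,

so the integral becomes

    ∬_R (-22u + 22v) · |J| du dv = ∫_0^3 ∫_0^3 (-88u + 88v) dv du.

Inner (v): 396 - 264u.
Outer (u): 0.

Therefore ∬_D (22x + 22y) dx dy = 0.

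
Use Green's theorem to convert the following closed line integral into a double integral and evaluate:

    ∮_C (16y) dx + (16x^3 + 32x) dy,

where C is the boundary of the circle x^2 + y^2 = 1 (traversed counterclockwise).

Green's theorem converts the closed line integral into a double integral over the enclosed region D:

    ∮_C P dx + Q dy = ∬_D (∂Q/∂x - ∂P/∂y) dA.

Here P = 16y, Q = 16x^3 + 32x, so

    ∂Q/∂x = 48x^2 + 32,    ∂P/∂y = 16,
    ∂Q/∂x - ∂P/∂y = 48x^2 + 16.

D is the region x^2 + y^2 ≤ 1. Evaluating the double integral:

In polar coordinates (x = r cos θ, y = r sin θ, dA = r dr dθ) the integrand becomes 48r^2cos(θ)^2 + 16, so

    ∬_D (48x^2 + 16) dA = ∫_0^{2π} ∫_0^{1} (48r^2cos(θ)^2 + 16) · r dr dθ.

Inner (r from 0 to 1): 12cos(θ)^2 + 8.
Outer (θ from 0 to 2π): 28π.

Therefore ∮_C P dx + Q dy = 28π.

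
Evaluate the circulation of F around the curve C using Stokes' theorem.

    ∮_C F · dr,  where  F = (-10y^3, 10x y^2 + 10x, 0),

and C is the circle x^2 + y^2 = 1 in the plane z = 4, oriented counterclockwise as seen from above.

Let S be the flat disk x^2 + y^2 ≤ 1 in the plane z = 4, with upward unit normal n̂ = ẑ. By Stokes' theorem,

    ∮_C F · dr = ∬_S (∇ × F) · n̂ dS = ∬_D (curl F)_z dA,

where D is the disk x^2 + y^2 ≤ 1.

Compute the curl of F = (-10y^3, 10x y^2 + 10x, 0):
    (∇ × F)_x = ∂F_z/∂y - ∂F_y/∂z = 0,
    (∇ × F)_y = ∂F_x/∂z - ∂F_z/∂x = 0,
    (∇ × F)_z = ∂F_y/∂x - ∂F_x/∂y = 40y^2 + 10.

On z = 4, (curl F)_z = 40y^2 + 10.

Convert to polar (x = r cos θ, y = r sin θ, dA = r dr dθ); the integrand becomes 40r^2sin(θ)^2 + 10, so

    ∬_D (curl F)_z dA = ∫_0^{2π} ∫_0^{1} (40r^2sin(θ)^2 + 10) · r dr dθ.

Inner (r from 0 to 1): 10 - 5cos(2θ).
Outer (θ from 0 to 2π): 20π.

Therefore ∮_C F · dr = 20π.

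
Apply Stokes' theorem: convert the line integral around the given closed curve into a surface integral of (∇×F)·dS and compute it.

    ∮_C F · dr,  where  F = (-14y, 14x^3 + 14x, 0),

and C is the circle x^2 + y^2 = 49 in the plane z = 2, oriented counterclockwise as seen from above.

Let S be the flat disk x^2 + y^2 ≤ 49 in the plane z = 2, with upward unit normal n̂ = ẑ. By Stokes' theorem,

    ∮_C F · dr = ∬_S (∇ × F) · n̂ dS = ∬_D (curl F)_z dA,

where D is the disk x^2 + y^2 ≤ 49.

Compute the curl of F = (-14y, 14x^3 + 14x, 0):
    (∇ × F)_x = ∂F_z/∂y - ∂F_y/∂z = 0,
    (∇ × F)_y = ∂F_x/∂z - ∂F_z/∂x = 0,
    (∇ × F)_z = ∂F_y/∂x - ∂F_x/∂y = 42x^2 + 28.

On z = 2, (curl F)_z = 42x^2 + 28.

Convert to polar (x = r cos θ, y = r sin θ, dA = r dr dθ); the integrand becomes 42r^2cos(θ)^2 + 28, so

    ∬_D (curl F)_z dA = ∫_0^{2π} ∫_0^{7} (42r^2cos(θ)^2 + 28) · r dr dθ.

Inner (r from 0 to 7): 50421cos(θ)^2/2 + 686.
Outer (θ from 0 to 2π): 53165π/2.

Therefore ∮_C F · dr = 53165π/2.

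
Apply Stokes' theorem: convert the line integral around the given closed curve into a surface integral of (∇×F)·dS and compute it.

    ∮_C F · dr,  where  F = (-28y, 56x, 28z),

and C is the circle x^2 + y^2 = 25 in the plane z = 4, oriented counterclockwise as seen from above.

Let S be the flat disk x^2 + y^2 ≤ 25 in the plane z = 4, with upward unit normal n̂ = ẑ. By Stokes' theorem,

    ∮_C F · dr = ∬_S (∇ × F) · n̂ dS = ∬_D (curl F)_z dA,

where D is the disk x^2 + y^2 ≤ 25.

Compute the curl of F = (-28y, 56x, 28z):
    (∇ × F)_x = ∂F_z/∂y - ∂F_y/∂z = 0,
    (∇ × F)_y = ∂F_x/∂z - ∂F_z/∂x = 0,
    (∇ × F)_z = ∂F_y/∂x - ∂F_x/∂y = 84.

On z = 4, (curl F)_z = 84.

Convert to polar (x = r cos θ, y = r sin θ, dA = r dr dθ); the integrand becomes 84, so

    ∬_D (curl F)_z dA = ∫_0^{2π} ∫_0^{5} (84) · r dr dθ.

Inner (r from 0 to 5): 1050.
Outer (θ from 0 to 2π): 2100π.

Therefore ∮_C F · dr = 2100π.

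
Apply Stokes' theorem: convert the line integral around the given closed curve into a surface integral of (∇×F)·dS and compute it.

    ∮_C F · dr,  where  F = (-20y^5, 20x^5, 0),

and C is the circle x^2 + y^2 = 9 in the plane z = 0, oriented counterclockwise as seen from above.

Let S be the flat disk x^2 + y^2 ≤ 9 in the plane z = 0, with upward unit normal n̂ = ẑ. By Stokes' theorem,

    ∮_C F · dr = ∬_S (∇ × F) · n̂ dS = ∬_D (curl F)_z dA,

where D is the disk x^2 + y^2 ≤ 9.

Compute the curl of F = (-20y^5, 20x^5, 0):
    (∇ × F)_x = ∂F_z/∂y - ∂F_y/∂z = 0,
    (∇ × F)_y = ∂F_x/∂z - ∂F_z/∂x = 0,
    (∇ × F)_z = ∂F_y/∂x - ∂F_x/∂y = 100x^4 + 100y^4.

On z = 0, (curl F)_z = 100x^4 + 100y^4.

Convert to polar (x = r cos θ, y = r sin θ, dA = r dr dθ); the integrand becomes 100r^4(sin(θ)^4 + cos(θ)^4), so

    ∬_D (curl F)_z dA = ∫_0^{2π} ∫_0^{3} (100r^4(sin(θ)^4 + cos(θ)^4)) · r dr dθ.

Inner (r from 0 to 3): 12150sin(θ)^4 + 12150cos(θ)^4.
Outer (θ from 0 to 2π): 18225π.

Therefore ∮_C F · dr = 18225π.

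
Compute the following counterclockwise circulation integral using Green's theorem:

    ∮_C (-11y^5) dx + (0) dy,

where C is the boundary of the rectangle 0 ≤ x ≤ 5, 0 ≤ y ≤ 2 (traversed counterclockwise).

Green's theorem converts the closed line integral into a double integral over the enclosed region D:

    ∮_C P dx + Q dy = ∬_D (∂Q/∂x - ∂P/∂y) dA.

Here P = -11y^5, Q = 0, so

    ∂Q/∂x = 0,    ∂P/∂y = -55y^4,
    ∂Q/∂x - ∂P/∂y = 55y^4.

D is the region 0 ≤ x ≤ 5, 0 ≤ y ≤ 2. Evaluating the double integral:

    ∬_D (55y^4) dA = ∫_0^{5} ∫_0^{2} (55y^4) dy dx.

Inner (y from 0 to 2): 352.
Outer (x from 0 to 5): 1760.

Therefore ∮_C P dx + Q dy = 1760.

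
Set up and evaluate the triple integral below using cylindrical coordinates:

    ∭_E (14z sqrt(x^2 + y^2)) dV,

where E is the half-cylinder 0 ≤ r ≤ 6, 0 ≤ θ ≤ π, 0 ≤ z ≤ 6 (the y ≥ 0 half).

In cylindrical coordinates, x = r cos(θ), y = r sin(θ), z = z, and dV = r dr dθ dz.

The integrand becomes 14r z, so

    ∭_E (14z sqrt(x^2 + y^2)) dV = ∫_{0}^{π} ∫_{0}^{6} ∫_{0}^{6} (14r z) · r dz dr dθ.

Inner (z): 252r^2.
Middle (r from 0 to 6): 18144.
Outer (θ): 18144π.

Therefore the triple integral equals 18144π.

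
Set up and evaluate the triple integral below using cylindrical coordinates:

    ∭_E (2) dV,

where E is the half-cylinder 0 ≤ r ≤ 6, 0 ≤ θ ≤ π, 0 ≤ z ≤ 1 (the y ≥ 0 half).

In cylindrical coordinates, x = r cos(θ), y = r sin(θ), z = z, and dV = r dr dθ dz.

The integrand becomes 2, so

    ∭_E (2) dV = ∫_{0}^{π} ∫_{0}^{6} ∫_{0}^{1} (2) · r dz dr dθ.

Inner (z): 2r.
Middle (r from 0 to 6): 36.
Outer (θ): 36π.

Therefore the triple integral equals 36π.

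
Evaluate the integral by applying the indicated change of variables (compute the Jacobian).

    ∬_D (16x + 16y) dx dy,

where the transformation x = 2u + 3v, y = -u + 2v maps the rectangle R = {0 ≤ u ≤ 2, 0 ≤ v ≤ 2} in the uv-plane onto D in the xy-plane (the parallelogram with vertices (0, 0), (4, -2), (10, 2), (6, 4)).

Compute the Jacobian determinant of (x, y) with respect to (u, v):

    ∂(x,y)/∂(u,v) = | 2  3 | = (2)(2) - (3)(-1) = 7.
                   | -1  2 |

Its absolute value is |J| = 7 (the area scaling factor).

Substituting x = 2u + 3v, y = -u + 2v into the integrand,

    16x + 16y → 16u + 80v,

so the integral becomes

    ∬_R (16u + 80v) · |J| du dv = ∫_0^2 ∫_0^2 (112u + 560v) dv du.

Inner (v): 224u + 1120.
Outer (u): 2688.

Therefore ∬_D (16x + 16y) dx dy = 2688.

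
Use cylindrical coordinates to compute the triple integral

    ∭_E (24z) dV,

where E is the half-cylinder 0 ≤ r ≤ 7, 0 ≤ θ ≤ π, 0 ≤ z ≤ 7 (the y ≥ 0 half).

In cylindrical coordinates, x = r cos(θ), y = r sin(θ), z = z, and dV = r dr dθ dz.

The integrand becomes 24z, so

    ∭_E (24z) dV = ∫_{0}^{π} ∫_{0}^{7} ∫_{0}^{7} (24z) · r dz dr dθ.

Inner (z): 588r.
Middle (r from 0 to 7): 14406.
Outer (θ): 14406π.

Therefore the triple integral equals 14406π.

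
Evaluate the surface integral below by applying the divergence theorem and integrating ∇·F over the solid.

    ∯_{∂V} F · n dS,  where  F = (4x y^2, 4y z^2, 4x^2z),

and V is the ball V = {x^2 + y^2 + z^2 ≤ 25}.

By the divergence theorem,

    ∯_{∂V} F · n dS = ∭_V (∇ · F) dV.

Compute the divergence:
    ∇ · F = ∂F_x/∂x + ∂F_y/∂y + ∂F_z/∂z = 4y^2 + 4z^2 + 4x^2 = 4x^2 + 4y^2 + 4z^2.

In spherical coordinates, x = ρ sin(φ) cos(θ), y = ρ sin(φ) sin(θ), z = ρ cos(φ), dV = ρ^2 sin(φ) dρ dφ dθ, with 0 ≤ ρ ≤ 5, 0 ≤ φ ≤ π, 0 ≤ θ ≤ 2π.

The integrand, after substitution and multiplying by the volume element, becomes (4ρ^2) · ρ^2 sin(φ), so

    ∭_V (∇·F) dV = ∫_0^{2π} ∫_0^{π} ∫_0^{5} (4ρ^2) · ρ^2 sin(φ) dρ dφ dθ.

Inner (ρ from 0 to 5): 2500sin(φ).
Middle (φ from 0 to π): 5000.
Outer (θ from 0 to 2π): 10000π.

Therefore ∯_{∂V} F · n dS = 10000π.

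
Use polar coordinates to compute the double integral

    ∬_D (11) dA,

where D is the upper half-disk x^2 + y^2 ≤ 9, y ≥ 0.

The region D is 0 ≤ r ≤ 3, 0 ≤ θ ≤ π in polar coordinates, where x = r cos(θ), y = r sin(θ), and dA = r dr dθ.

Under the substitution, the integrand becomes 11, so

    ∬_D (11) dA = ∫_{0}^{π} ∫_{0}^{3} (11) · r dr dθ.

Inner integral (in r): ∫_{0}^{3} (11) · r dr = 99/2.

Outer integral (in θ): ∫_{0}^{π} (99/2) dθ = 99π/2.

Therefore ∬_D (11) dA = 99π/2.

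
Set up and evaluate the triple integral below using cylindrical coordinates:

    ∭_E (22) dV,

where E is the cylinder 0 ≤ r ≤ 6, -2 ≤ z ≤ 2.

In cylindrical coordinates, x = r cos(θ), y = r sin(θ), z = z, and dV = r dr dθ dz.

The integrand becomes 22, so

    ∭_E (22) dV = ∫_{0}^{2π} ∫_{0}^{6} ∫_{-2}^{2} (22) · r dz dr dθ.

Inner (z): 88r.
Middle (r from 0 to 6): 1584.
Outer (θ): 3168π.

Therefore the triple integral equals 3168π.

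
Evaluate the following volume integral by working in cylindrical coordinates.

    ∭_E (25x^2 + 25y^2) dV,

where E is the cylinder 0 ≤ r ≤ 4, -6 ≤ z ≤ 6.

In cylindrical coordinates, x = r cos(θ), y = r sin(θ), z = z, and dV = r dr dθ dz.

The integrand becomes 25r^2, so

    ∭_E (25x^2 + 25y^2) dV = ∫_{0}^{2π} ∫_{0}^{4} ∫_{-6}^{6} (25r^2) · r dz dr dθ.

Inner (z): 300r^3.
Middle (r from 0 to 4): 19200.
Outer (θ): 38400π.

Therefore the triple integral equals 38400π.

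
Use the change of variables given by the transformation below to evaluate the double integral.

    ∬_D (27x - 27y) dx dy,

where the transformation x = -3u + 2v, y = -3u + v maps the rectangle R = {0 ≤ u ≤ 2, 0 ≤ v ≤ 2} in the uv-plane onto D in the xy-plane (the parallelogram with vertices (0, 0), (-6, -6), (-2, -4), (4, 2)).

Compute the Jacobian determinant of (x, y) with respect to (u, v):

    ∂(x,y)/∂(u,v) = | -3  2 | = (-3)(1) - (2)(-3) = 3.
                   | -3  1 |

Its absolute value is |J| = 3 (the area scaling factor).

Substituting x = -3u + 2v, y = -3u + v into the integrand,

    27x - 27y → 27v,

so the integral becomes

    ∬_R (27v) · |J| du dv = ∫_0^2 ∫_0^2 (81v) dv du.

Inner (v): 162.
Outer (u): 324.

Therefore ∬_D (27x - 27y) dx dy = 324.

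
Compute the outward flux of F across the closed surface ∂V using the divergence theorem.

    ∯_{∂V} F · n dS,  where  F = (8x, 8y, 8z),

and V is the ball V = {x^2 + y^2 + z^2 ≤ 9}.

By the divergence theorem,

    ∯_{∂V} F · n dS = ∭_V (∇ · F) dV.

Compute the divergence:
    ∇ · F = ∂F_x/∂x + ∂F_y/∂y + ∂F_z/∂z = 8 + 8 + 8 = 24.

In spherical coordinates, x = ρ sin(φ) cos(θ), y = ρ sin(φ) sin(θ), z = ρ cos(φ), dV = ρ^2 sin(φ) dρ dφ dθ, with 0 ≤ ρ ≤ 3, 0 ≤ φ ≤ π, 0 ≤ θ ≤ 2π.

The integrand, after substitution and multiplying by the volume element, becomes (24) · ρ^2 sin(φ), so

    ∭_V (∇·F) dV = ∫_0^{2π} ∫_0^{π} ∫_0^{3} (24) · ρ^2 sin(φ) dρ dφ dθ.

Inner (ρ from 0 to 3): 216sin(φ).
Middle (φ from 0 to π): 432.
Outer (θ from 0 to 2π): 864π.

Therefore ∯_{∂V} F · n dS = 864π.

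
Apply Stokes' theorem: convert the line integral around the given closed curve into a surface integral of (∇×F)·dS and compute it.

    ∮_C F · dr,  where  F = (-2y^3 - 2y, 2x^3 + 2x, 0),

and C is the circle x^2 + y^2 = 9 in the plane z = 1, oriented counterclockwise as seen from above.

Let S be the flat disk x^2 + y^2 ≤ 9 in the plane z = 1, with upward unit normal n̂ = ẑ. By Stokes' theorem,

    ∮_C F · dr = ∬_S (∇ × F) · n̂ dS = ∬_D (curl F)_z dA,

where D is the disk x^2 + y^2 ≤ 9.

Compute the curl of F = (-2y^3 - 2y, 2x^3 + 2x, 0):
    (∇ × F)_x = ∂F_z/∂y - ∂F_y/∂z = 0,
    (∇ × F)_y = ∂F_x/∂z - ∂F_z/∂x = 0,
    (∇ × F)_z = ∂F_y/∂x - ∂F_x/∂y = 6x^2 + 6y^2 + 4.

On z = 1, (curl F)_z = 6x^2 + 6y^2 + 4.

Convert to polar (x = r cos θ, y = r sin θ, dA = r dr dθ); the integrand becomes 6r^2 + 4, so

    ∬_D (curl F)_z dA = ∫_0^{2π} ∫_0^{3} (6r^2 + 4) · r dr dθ.

Inner (r from 0 to 3): 279/2.
Outer (θ from 0 to 2π): 279π.

Therefore ∮_C F · dr = 279π.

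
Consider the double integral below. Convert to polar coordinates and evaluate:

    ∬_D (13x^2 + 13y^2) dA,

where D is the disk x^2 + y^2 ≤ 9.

The region D is 0 ≤ r ≤ 3, 0 ≤ θ ≤ 2π in polar coordinates, where x = r cos(θ), y = r sin(θ), and dA = r dr dθ.

Under the substitution, the integrand becomes 13r^2, so

    ∬_D (13x^2 + 13y^2) dA = ∫_{0}^{2π} ∫_{0}^{3} (13r^2) · r dr dθ.

Inner integral (in r): ∫_{0}^{3} (13r^2) · r dr = 1053/4.

Outer integral (in θ): ∫_{0}^{2π} (1053/4) dθ = 1053π/2.

Therefore ∬_D (13x^2 + 13y^2) dA = 1053π/2.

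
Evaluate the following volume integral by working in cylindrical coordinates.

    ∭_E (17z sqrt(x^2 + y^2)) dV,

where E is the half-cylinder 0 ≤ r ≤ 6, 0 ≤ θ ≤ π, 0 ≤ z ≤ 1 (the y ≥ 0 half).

In cylindrical coordinates, x = r cos(θ), y = r sin(θ), z = z, and dV = r dr dθ dz.

The integrand becomes 17r z, so

    ∭_E (17z sqrt(x^2 + y^2)) dV = ∫_{0}^{π} ∫_{0}^{6} ∫_{0}^{1} (17r z) · r dz dr dθ.

Inner (z): 17r^2/2.
Middle (r from 0 to 6): 612.
Outer (θ): 612π.

Therefore the triple integral equals 612π.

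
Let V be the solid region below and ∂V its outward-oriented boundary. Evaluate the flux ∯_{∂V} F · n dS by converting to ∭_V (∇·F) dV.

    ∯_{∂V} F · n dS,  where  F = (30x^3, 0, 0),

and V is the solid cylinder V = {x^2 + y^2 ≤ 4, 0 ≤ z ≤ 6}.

By the divergence theorem,

    ∯_{∂V} F · n dS = ∭_V (∇ · F) dV.

Compute the divergence:
    ∇ · F = ∂F_x/∂x + ∂F_y/∂y + ∂F_z/∂z = 90x^2 + 0 + 0 = 90x^2.

In cylindrical coordinates, x = r cos(θ), y = r sin(θ), z = z, dV = r dr dθ dz, with 0 ≤ r ≤ 2, 0 ≤ θ ≤ 2π, 0 ≤ z ≤ 6.

The integrand, after substitution and multiplying by the volume element, becomes (90r^2cos(θ)^2) · r, so

    ∭_V (∇·F) dV = ∫_0^{2π} ∫_0^{2} ∫_0^{6} (90r^2cos(θ)^2) · r dz dr dθ.

Inner (z from 0 to 6): 540r^3cos(θ)^2.
Middle (r from 0 to 2): 2160cos(θ)^2.
Outer (θ from 0 to 2π): 2160π.

Therefore ∯_{∂V} F · n dS = 2160π.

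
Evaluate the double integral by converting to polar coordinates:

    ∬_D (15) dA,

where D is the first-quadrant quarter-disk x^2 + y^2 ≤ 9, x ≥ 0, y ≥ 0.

The region D is 0 ≤ r ≤ 3, 0 ≤ θ ≤ π/2 in polar coordinates, where x = r cos(θ), y = r sin(θ), and dA = r dr dθ.

Under the substitution, the integrand becomes 15, so

    ∬_D (15) dA = ∫_{0}^{π/2} ∫_{0}^{3} (15) · r dr dθ.

Inner integral (in r): ∫_{0}^{3} (15) · r dr = 135/2.

Outer integral (in θ): ∫_{0}^{π/2} (135/2) dθ = 135π/4.

Therefore ∬_D (15) dA = 135π/4.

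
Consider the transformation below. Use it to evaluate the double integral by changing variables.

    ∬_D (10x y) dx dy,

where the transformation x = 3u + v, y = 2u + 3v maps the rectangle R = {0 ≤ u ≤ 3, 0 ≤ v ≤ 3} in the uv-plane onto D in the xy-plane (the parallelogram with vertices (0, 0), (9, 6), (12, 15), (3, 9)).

Compute the Jacobian determinant of (x, y) with respect to (u, v):

    ∂(x,y)/∂(u,v) = | 3  1 | = (3)(3) - (1)(2) = 7.
                   | 2  3 |

Its absolute value is |J| = 7 (the area scaling factor).

Substituting x = 3u + v, y = 2u + 3v into the integrand,

    10x y → 60u^2 + 110u v + 30v^2,

so the integral becomes

    ∬_R (60u^2 + 110u v + 30v^2) · |J| du dv = ∫_0^3 ∫_0^3 (420u^2 + 770u v + 210v^2) dv du.

Inner (v): 1260u^2 + 3465u + 1890.
Outer (u): 65205/2.

Therefore ∬_D (10x y) dx dy = 65205/2.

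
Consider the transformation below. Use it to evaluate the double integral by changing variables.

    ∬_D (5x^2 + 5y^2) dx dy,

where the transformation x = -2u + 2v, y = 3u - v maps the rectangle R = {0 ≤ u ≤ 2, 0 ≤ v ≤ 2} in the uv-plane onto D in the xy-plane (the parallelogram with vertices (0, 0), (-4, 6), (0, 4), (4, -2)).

Compute the Jacobian determinant of (x, y) with respect to (u, v):

    ∂(x,y)/∂(u,v) = | -2  2 | = (-2)(-1) - (2)(3) = -4.
                   | 3  -1 |

Its absolute value is |J| = 4 (the area scaling factor).

Substituting x = -2u + 2v, y = 3u - v into the integrand,

    5x^2 + 5y^2 → 65u^2 - 70u v + 25v^2,

so the integral becomes

    ∬_R (65u^2 - 70u v + 25v^2) · |J| du dv = ∫_0^2 ∫_0^2 (260u^2 - 280u v + 100v^2) dv du.

Inner (v): 520u^2 - 560u + 800/3.
Outer (u): 800.

Therefore ∬_D (5x^2 + 5y^2) dx dy = 800.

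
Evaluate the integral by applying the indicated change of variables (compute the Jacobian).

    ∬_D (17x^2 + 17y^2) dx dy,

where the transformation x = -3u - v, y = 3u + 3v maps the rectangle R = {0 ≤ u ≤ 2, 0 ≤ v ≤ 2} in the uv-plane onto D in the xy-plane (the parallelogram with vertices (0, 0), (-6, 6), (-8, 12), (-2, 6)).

Compute the Jacobian determinant of (x, y) with respect to (u, v):

    ∂(x,y)/∂(u,v) = | -3  -1 | = (-3)(3) - (-1)(3) = -6.
                   | 3  3 |

Its absolute value is |J| = 6 (the area scaling factor).

Substituting x = -3u - v, y = 3u + 3v into the integrand,

    17x^2 + 17y^2 → 306u^2 + 408u v + 170v^2,

so the integral becomes

    ∬_R (306u^2 + 408u v + 170v^2) · |J| du dv = ∫_0^2 ∫_0^2 (1836u^2 + 2448u v + 1020v^2) dv du.

Inner (v): 3672u^2 + 4896u + 2720.
Outer (u): 25024.

Therefore ∬_D (17x^2 + 17y^2) dx dy = 25024.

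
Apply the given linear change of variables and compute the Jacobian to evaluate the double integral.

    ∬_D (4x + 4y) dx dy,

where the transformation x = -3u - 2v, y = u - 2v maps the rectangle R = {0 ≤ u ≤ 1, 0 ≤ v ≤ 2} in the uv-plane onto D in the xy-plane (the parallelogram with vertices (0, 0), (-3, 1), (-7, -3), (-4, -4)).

Compute the Jacobian determinant of (x, y) with respect to (u, v):

    ∂(x,y)/∂(u,v) = | -3  -2 | = (-3)(-2) - (-2)(1) = 8.
                   | 1  -2 |

Its absolute value is |J| = 8 (the area scaling factor).

Substituting x = -3u - 2v, y = u - 2v into the integrand,

    4x + 4y → -8u - 16v,

so the integral becomes

    ∬_R (-8u - 16v) · |J| du dv = ∫_0^1 ∫_0^2 (-64u - 128v) dv du.

Inner (v): -128u - 256.
Outer (u): -320.

Therefore ∬_D (4x + 4y) dx dy = -320.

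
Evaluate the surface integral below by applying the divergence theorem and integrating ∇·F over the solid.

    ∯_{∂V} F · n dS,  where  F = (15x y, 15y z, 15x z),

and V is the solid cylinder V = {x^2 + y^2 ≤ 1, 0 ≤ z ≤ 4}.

By the divergence theorem,

    ∯_{∂V} F · n dS = ∭_V (∇ · F) dV.

Compute the divergence:
    ∇ · F = ∂F_x/∂x + ∂F_y/∂y + ∂F_z/∂z = 15y + 15z + 15x = 15x + 15y + 15z.

In cylindrical coordinates, x = r cos(θ), y = r sin(θ), z = z, dV = r dr dθ dz, with 0 ≤ r ≤ 1, 0 ≤ θ ≤ 2π, 0 ≤ z ≤ 4.

The integrand, after substitution and multiplying by the volume element, becomes (15sqrt(2)r sin(θ + π/4) + 15z) · r, so

    ∭_V (∇·F) dV = ∫_0^{2π} ∫_0^{1} ∫_0^{4} (15sqrt(2)r sin(θ + π/4) + 15z) · r dz dr dθ.

Inner (z from 0 to 4): 60r (sqrt(2)r sin(θ + π/4) + 2).
Middle (r from 0 to 1): 20sqrt(2)sin(θ + π/4) + 60.
Outer (θ from 0 to 2π): 120π.

Therefore ∯_{∂V} F · n dS = 120π.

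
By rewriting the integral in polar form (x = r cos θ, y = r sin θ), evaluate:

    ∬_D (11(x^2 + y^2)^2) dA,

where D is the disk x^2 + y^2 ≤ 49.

The region D is 0 ≤ r ≤ 7, 0 ≤ θ ≤ 2π in polar coordinates, where x = r cos(θ), y = r sin(θ), and dA = r dr dθ.

Under the substitution, the integrand becomes 11r^4, so

    ∬_D (11(x^2 + y^2)^2) dA = ∫_{0}^{2π} ∫_{0}^{7} (11r^4) · r dr dθ.

Inner integral (in r): ∫_{0}^{7} (11r^4) · r dr = 1294139/6.

Outer integral (in θ): ∫_{0}^{2π} (1294139/6) dθ = 1294139π/3.

Therefore ∬_D (11(x^2 + y^2)^2) dA = 1294139π/3.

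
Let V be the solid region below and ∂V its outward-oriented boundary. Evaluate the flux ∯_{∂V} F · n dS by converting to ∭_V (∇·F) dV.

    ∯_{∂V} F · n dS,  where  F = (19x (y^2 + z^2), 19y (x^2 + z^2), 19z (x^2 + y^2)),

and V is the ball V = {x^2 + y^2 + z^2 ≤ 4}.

By the divergence theorem,

    ∯_{∂V} F · n dS = ∭_V (∇ · F) dV.

Compute the divergence:
    ∇ · F = ∂F_x/∂x + ∂F_y/∂y + ∂F_z/∂z = 19y^2 + 19z^2 + 19x^2 + 19z^2 + 19x^2 + 19y^2 = 38x^2 + 38y^2 + 38z^2.

In spherical coordinates, x = ρ sin(φ) cos(θ), y = ρ sin(φ) sin(θ), z = ρ cos(φ), dV = ρ^2 sin(φ) dρ dφ dθ, with 0 ≤ ρ ≤ 2, 0 ≤ φ ≤ π, 0 ≤ θ ≤ 2π.

The integrand, after substitution and multiplying by the volume element, becomes (38ρ^2) · ρ^2 sin(φ), so

    ∭_V (∇·F) dV = ∫_0^{2π} ∫_0^{π} ∫_0^{2} (38ρ^2) · ρ^2 sin(φ) dρ dφ dθ.

Inner (ρ from 0 to 2): 1216sin(φ)/5.
Middle (φ from 0 to π): 2432/5.
Outer (θ from 0 to 2π): 4864π/5.

Therefore ∯_{∂V} F · n dS = 4864π/5.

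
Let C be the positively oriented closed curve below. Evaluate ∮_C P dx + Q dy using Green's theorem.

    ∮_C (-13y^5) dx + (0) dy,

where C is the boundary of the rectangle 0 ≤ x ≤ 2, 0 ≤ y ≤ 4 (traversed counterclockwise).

Green's theorem converts the closed line integral into a double integral over the enclosed region D:

    ∮_C P dx + Q dy = ∬_D (∂Q/∂x - ∂P/∂y) dA.

Here P = -13y^5, Q = 0, so

    ∂Q/∂x = 0,    ∂P/∂y = -65y^4,
    ∂Q/∂x - ∂P/∂y = 65y^4.

D is the region 0 ≤ x ≤ 2, 0 ≤ y ≤ 4. Evaluating the double integral:

    ∬_D (65y^4) dA = ∫_0^{2} ∫_0^{4} (65y^4) dy dx.

Inner (y from 0 to 4): 13312.
Outer (x from 0 to 2): 26624.

Therefore ∮_C P dx + Q dy = 26624.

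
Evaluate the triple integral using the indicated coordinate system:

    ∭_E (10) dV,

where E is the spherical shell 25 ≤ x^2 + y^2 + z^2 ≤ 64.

In spherical coordinates, x = ρ sin(φ) cos(θ), y = ρ sin(φ) sin(θ), z = ρ cos(φ), and dV = ρ^2 sin(φ) dρ dφ dθ.

The integrand becomes 10, so

    ∭_E (10) dV = ∫_{0}^{2π} ∫_{0}^{π} ∫_{5}^{8} (10) · ρ^2 sin(φ) dρ dφ dθ.

Inner (ρ): 1290sin(φ).
Middle (φ): 2580.
Outer (θ): 5160π.

Therefore the triple integral equals 5160π.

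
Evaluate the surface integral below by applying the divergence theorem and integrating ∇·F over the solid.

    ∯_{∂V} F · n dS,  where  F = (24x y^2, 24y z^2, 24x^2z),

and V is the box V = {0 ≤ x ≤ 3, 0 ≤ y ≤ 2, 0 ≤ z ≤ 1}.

By the divergence theorem,

    ∯_{∂V} F · n dS = ∭_V (∇ · F) dV.

Compute the divergence:
    ∇ · F = ∂F_x/∂x + ∂F_y/∂y + ∂F_z/∂z = 24y^2 + 24z^2 + 24x^2 = 24x^2 + 24y^2 + 24z^2.

V is a rectangular box, so dV = dx dy dz with 0 ≤ x ≤ 3, 0 ≤ y ≤ 2, 0 ≤ z ≤ 1.

Integrate (24x^2 + 24y^2 + 24z^2) over V as an iterated integral:

    ∭_V (∇·F) dV = ∫_0^{3} ∫_0^{2} ∫_0^{1} (24x^2 + 24y^2 + 24z^2) dz dy dx.

Inner (z from 0 to 1): 24x^2 + 24y^2 + 8.
Middle (y from 0 to 2): 48x^2 + 80.
Outer (x from 0 to 3): 672.

Therefore ∯_{∂V} F · n dS = 672.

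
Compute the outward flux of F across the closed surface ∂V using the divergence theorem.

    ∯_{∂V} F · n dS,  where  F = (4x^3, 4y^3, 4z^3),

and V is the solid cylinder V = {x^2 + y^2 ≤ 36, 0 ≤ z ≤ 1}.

By the divergence theorem,

    ∯_{∂V} F · n dS = ∭_V (∇ · F) dV.

Compute the divergence:
    ∇ · F = ∂F_x/∂x + ∂F_y/∂y + ∂F_z/∂z = 12x^2 + 12y^2 + 12z^2.

In cylindrical coordinates, x = r cos(θ), y = r sin(θ), z = z, dV = r dr dθ dz, with 0 ≤ r ≤ 6, 0 ≤ θ ≤ 2π, 0 ≤ z ≤ 1.

The integrand, after substitution and multiplying by the volume element, becomes (12r^2 + 12z^2) · r, so

    ∭_V (∇·F) dV = ∫_0^{2π} ∫_0^{6} ∫_0^{1} (12r^2 + 12z^2) · r dz dr dθ.

Inner (z from 0 to 1): 12r^3 + 4r.
Middle (r from 0 to 6): 3960.
Outer (θ from 0 to 2π): 7920π.

Therefore ∯_{∂V} F · n dS = 7920π.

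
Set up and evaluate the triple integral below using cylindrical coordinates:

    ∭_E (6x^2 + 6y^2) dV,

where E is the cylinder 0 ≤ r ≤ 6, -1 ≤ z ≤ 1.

In cylindrical coordinates, x = r cos(θ), y = r sin(θ), z = z, and dV = r dr dθ dz.

The integrand becomes 6r^2, so

    ∭_E (6x^2 + 6y^2) dV = ∫_{0}^{2π} ∫_{0}^{6} ∫_{-1}^{1} (6r^2) · r dz dr dθ.

Inner (z): 12r^3.
Middle (r from 0 to 6): 3888.
Outer (θ): 7776π.

Therefore the triple integral equals 7776π.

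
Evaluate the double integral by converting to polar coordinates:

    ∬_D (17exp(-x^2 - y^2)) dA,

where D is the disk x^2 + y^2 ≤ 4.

The region D is 0 ≤ r ≤ 2, 0 ≤ θ ≤ 2π in polar coordinates, where x = r cos(θ), y = r sin(θ), and dA = r dr dθ.

Under the substitution, the integrand becomes 17exp(-r^2), so

    ∬_D (17exp(-x^2 - y^2)) dA = ∫_{0}^{2π} ∫_{0}^{2} (17exp(-r^2)) · r dr dθ.

Inner integral (in r): ∫_{0}^{2} (17exp(-r^2)) · r dr = 17/2 - 17exp(-4)/2.

Outer integral (in θ): ∫_{0}^{2π} (17/2 - 17exp(-4)/2) dθ = -17π exp(-4) + 17π.

Therefore ∬_D (17exp(-x^2 - y^2)) dA = -17π exp(-4) + 17π.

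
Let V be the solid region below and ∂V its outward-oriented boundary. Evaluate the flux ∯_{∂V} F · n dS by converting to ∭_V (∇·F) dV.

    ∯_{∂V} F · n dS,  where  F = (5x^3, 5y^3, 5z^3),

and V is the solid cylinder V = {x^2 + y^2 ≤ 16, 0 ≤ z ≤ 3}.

By the divergence theorem,

    ∯_{∂V} F · n dS = ∭_V (∇ · F) dV.

Compute the divergence:
    ∇ · F = ∂F_x/∂x + ∂F_y/∂y + ∂F_z/∂z = 15x^2 + 15y^2 + 15z^2.

In cylindrical coordinates, x = r cos(θ), y = r sin(θ), z = z, dV = r dr dθ dz, with 0 ≤ r ≤ 4, 0 ≤ θ ≤ 2π, 0 ≤ z ≤ 3.

The integrand, after substitution and multiplying by the volume element, becomes (15r^2 + 15z^2) · r, so

    ∭_V (∇·F) dV = ∫_0^{2π} ∫_0^{4} ∫_0^{3} (15r^2 + 15z^2) · r dz dr dθ.

Inner (z from 0 to 3): 45r (r^2 + 3).
Middle (r from 0 to 4): 3960.
Outer (θ from 0 to 2π): 7920π.

Therefore ∯_{∂V} F · n dS = 7920π.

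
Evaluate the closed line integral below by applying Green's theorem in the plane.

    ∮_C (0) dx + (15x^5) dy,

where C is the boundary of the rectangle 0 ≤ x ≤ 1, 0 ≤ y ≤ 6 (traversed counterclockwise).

Green's theorem converts the closed line integral into a double integral over the enclosed region D:

    ∮_C P dx + Q dy = ∬_D (∂Q/∂x - ∂P/∂y) dA.

Here P = 0, Q = 15x^5, so

    ∂Q/∂x = 75x^4,    ∂P/∂y = 0,
    ∂Q/∂x - ∂P/∂y = 75x^4.

D is the region 0 ≤ x ≤ 1, 0 ≤ y ≤ 6. Evaluating the double integral:

    ∬_D (75x^4) dA = ∫_0^{1} ∫_0^{6} (75x^4) dy dx.

Inner (y from 0 to 6): 450x^4.
Outer (x from 0 to 1): 90.

Therefore ∮_C P dx + Q dy = 90.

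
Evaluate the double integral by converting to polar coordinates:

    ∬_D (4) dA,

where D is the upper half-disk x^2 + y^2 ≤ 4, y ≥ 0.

The region D is 0 ≤ r ≤ 2, 0 ≤ θ ≤ π in polar coordinates, where x = r cos(θ), y = r sin(θ), and dA = r dr dθ.

Under the substitution, the integrand becomes 4, so

    ∬_D (4) dA = ∫_{0}^{π} ∫_{0}^{2} (4) · r dr dθ.

Inner integral (in r): ∫_{0}^{2} (4) · r dr = 8.

Outer integral (in θ): ∫_{0}^{π} (8) dθ = 8π.

Therefore ∬_D (4) dA = 8π.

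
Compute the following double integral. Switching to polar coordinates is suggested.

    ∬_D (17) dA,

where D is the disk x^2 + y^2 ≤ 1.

The region D is 0 ≤ r ≤ 1, 0 ≤ θ ≤ 2π in polar coordinates, where x = r cos(θ), y = r sin(θ), and dA = r dr dθ.

Under the substitution, the integrand becomes 17, so

    ∬_D (17) dA = ∫_{0}^{2π} ∫_{0}^{1} (17) · r dr dθ.

Inner integral (in r): ∫_{0}^{1} (17) · r dr = 17/2.

Outer integral (in θ): ∫_{0}^{2π} (17/2) dθ = 17π.

Therefore ∬_D (17) dA = 17π.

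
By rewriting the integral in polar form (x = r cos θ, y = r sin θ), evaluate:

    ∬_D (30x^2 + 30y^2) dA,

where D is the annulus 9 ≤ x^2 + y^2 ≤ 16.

The region D is 3 ≤ r ≤ 4, 0 ≤ θ ≤ 2π in polar coordinates, where x = r cos(θ), y = r sin(θ), and dA = r dr dθ.

Under the substitution, the integrand becomes 30r^2, so

    ∬_D (30x^2 + 30y^2) dA = ∫_{0}^{2π} ∫_{3}^{4} (30r^2) · r dr dθ.

Inner integral (in r): ∫_{3}^{4} (30r^2) · r dr = 2625/2.

Outer integral (in θ): ∫_{0}^{2π} (2625/2) dθ = 2625π.

Therefore ∬_D (30x^2 + 30y^2) dA = 2625π.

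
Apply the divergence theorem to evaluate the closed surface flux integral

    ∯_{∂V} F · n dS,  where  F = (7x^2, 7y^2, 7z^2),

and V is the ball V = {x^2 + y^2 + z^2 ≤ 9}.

By the divergence theorem,

    ∯_{∂V} F · n dS = ∭_V (∇ · F) dV.

Compute the divergence:
    ∇ · F = ∂F_x/∂x + ∂F_y/∂y + ∂F_z/∂z = 14x + 14y + 14z.

In spherical coordinates, x = ρ sin(φ) cos(θ), y = ρ sin(φ) sin(θ), z = ρ cos(φ), dV = ρ^2 sin(φ) dρ dφ dθ, with 0 ≤ ρ ≤ 3, 0 ≤ φ ≤ π, 0 ≤ θ ≤ 2π.

The integrand, after substitution and multiplying by the volume element, becomes (14ρ (sqrt(2)sin(φ)sin(θ + π/4) + cos(φ))) · ρ^2 sin(φ), so

    ∭_V (∇·F) dV = ∫_0^{2π} ∫_0^{π} ∫_0^{3} (14ρ (sqrt(2)sin(φ)sin(θ + π/4) + cos(φ))) · ρ^2 sin(φ) dρ dφ dθ.

Inner (ρ from 0 to 3): 567(sqrt(2)sin(φ)sin(θ + π/4) + cos(φ))sin(φ)/2.
Middle (φ from 0 to π): 567sqrt(2)π sin(θ + π/4)/4.
Outer (θ from 0 to 2π): 0.

Therefore ∯_{∂V} F · n dS = 0.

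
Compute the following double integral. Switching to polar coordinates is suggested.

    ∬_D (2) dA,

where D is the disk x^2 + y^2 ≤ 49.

The region D is 0 ≤ r ≤ 7, 0 ≤ θ ≤ 2π in polar coordinates, where x = r cos(θ), y = r sin(θ), and dA = r dr dθ.

Under the substitution, the integrand becomes 2, so

    ∬_D (2) dA = ∫_{0}^{2π} ∫_{0}^{7} (2) · r dr dθ.

Inner integral (in r): ∫_{0}^{7} (2) · r dr = 49.

Outer integral (in θ): ∫_{0}^{2π} (49) dθ = 98π.

Therefore ∬_D (2) dA = 98π.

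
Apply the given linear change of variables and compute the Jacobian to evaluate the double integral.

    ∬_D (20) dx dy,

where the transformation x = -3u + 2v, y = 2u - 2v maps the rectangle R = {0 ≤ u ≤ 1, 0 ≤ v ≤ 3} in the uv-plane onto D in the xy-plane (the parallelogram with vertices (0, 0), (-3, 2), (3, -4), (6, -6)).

Compute the Jacobian determinant of (x, y) with respect to (u, v):

    ∂(x,y)/∂(u,v) = | -3  2 | = (-3)(-2) - (2)(2) = 2.
                   | 2  -2 |

Its absolute value is |J| = 2 (the area scaling factor).

Substituting x = -3u + 2v, y = 2u - 2v into the integrand,

    20 → 20,

so the integral becomes

    ∬_R (20) · |J| du dv = ∫_0^1 ∫_0^3 (40) dv du.

Inner (v): 120.
Outer (u): 120.

Therefore ∬_D (20) dx dy = 120.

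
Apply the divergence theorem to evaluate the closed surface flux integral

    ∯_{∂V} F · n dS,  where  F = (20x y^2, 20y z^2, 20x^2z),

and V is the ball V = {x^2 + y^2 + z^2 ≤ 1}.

By the divergence theorem,

    ∯_{∂V} F · n dS = ∭_V (∇ · F) dV.

Compute the divergence:
    ∇ · F = ∂F_x/∂x + ∂F_y/∂y + ∂F_z/∂z = 20y^2 + 20z^2 + 20x^2 = 20x^2 + 20y^2 + 20z^2.

In spherical coordinates, x = ρ sin(φ) cos(θ), y = ρ sin(φ) sin(θ), z = ρ cos(φ), dV = ρ^2 sin(φ) dρ dφ dθ, with 0 ≤ ρ ≤ 1, 0 ≤ φ ≤ π, 0 ≤ θ ≤ 2π.

The integrand, after substitution and multiplying by the volume element, becomes (20ρ^2) · ρ^2 sin(φ), so

    ∭_V (∇·F) dV = ∫_0^{2π} ∫_0^{π} ∫_0^{1} (20ρ^2) · ρ^2 sin(φ) dρ dφ dθ.

Inner (ρ from 0 to 1): 4sin(φ).
Middle (φ from 0 to π): 8.
Outer (θ from 0 to 2π): 16π.

Therefore ∯_{∂V} F · n dS = 16π.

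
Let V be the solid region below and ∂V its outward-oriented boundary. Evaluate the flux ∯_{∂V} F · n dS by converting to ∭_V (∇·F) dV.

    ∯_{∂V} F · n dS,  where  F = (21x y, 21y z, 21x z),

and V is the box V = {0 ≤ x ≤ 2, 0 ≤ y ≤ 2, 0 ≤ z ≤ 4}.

By the divergence theorem,

    ∯_{∂V} F · n dS = ∭_V (∇ · F) dV.

Compute the divergence:
    ∇ · F = ∂F_x/∂x + ∂F_y/∂y + ∂F_z/∂z = 21y + 21z + 21x = 21x + 21y + 21z.

V is a rectangular box, so dV = dx dy dz with 0 ≤ x ≤ 2, 0 ≤ y ≤ 2, 0 ≤ z ≤ 4.

Integrate (21x + 21y + 21z) over V as an iterated integral:

    ∭_V (∇·F) dV = ∫_0^{2} ∫_0^{2} ∫_0^{4} (21x + 21y + 21z) dz dy dx.

Inner (z from 0 to 4): 84x + 84y + 168.
Middle (y from 0 to 2): 168x + 504.
Outer (x from 0 to 2): 1344.

Therefore ∯_{∂V} F · n dS = 1344.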